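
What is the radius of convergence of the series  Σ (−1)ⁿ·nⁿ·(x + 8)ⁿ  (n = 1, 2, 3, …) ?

Applying the root test, |a_n|^(1/n) = n → ∞.
The root grows without bound, so R = 0 (convergence only at x = -8).

R = 0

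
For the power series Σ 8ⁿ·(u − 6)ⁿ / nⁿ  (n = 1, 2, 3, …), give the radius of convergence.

By the Cauchy root test, |a_n|^(1/n) = 8/n → 0.
Since the n-th root of |a_n| tends to 0, the series converges for all real u; R = ∞.

R = ∞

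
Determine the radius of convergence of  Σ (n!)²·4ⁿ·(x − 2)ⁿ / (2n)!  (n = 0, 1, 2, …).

R = 1

Apply the ratio test: |a_{n+1}| / |a_n| = (n+1)²/[(2n+1)·(2n+2)] · 4, which tends to 1 as n → ∞.
So the series converges when |x − 2| < 1 and diverges when |x − 2| > 1; R = 1.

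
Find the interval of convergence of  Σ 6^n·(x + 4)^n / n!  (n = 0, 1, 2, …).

(−∞, ∞)

Apply the ratio test: |a_{n+1}| / |a_n| = 6 · 1/(n+1), which tends to 0 as n → ∞.
The limit is 0, so the series converges for all x; R = ∞.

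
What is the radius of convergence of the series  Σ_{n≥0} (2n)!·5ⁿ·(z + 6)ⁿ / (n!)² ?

By the ratio test, |a_{n+1}/a_n| = (2n+1)·(2n+2)/(n+1)² · 5 → 20.
Hence the series converges for |z + 6| < 1/(20) = 1/20, so the radius of convergence is 1/20.

R = 1/20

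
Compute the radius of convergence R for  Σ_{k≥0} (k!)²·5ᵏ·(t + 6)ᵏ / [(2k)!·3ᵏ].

R = 12/5

By the ratio test, |a_{k+1}/a_k| = (k+1)²/[(2k+1)·(2k+2)] · 5/3 → 5/12.
Thus R = 1/(5/12) = 12/5.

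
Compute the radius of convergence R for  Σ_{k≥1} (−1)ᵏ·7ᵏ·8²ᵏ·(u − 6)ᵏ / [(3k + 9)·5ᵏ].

R = 5/448

By the ratio test, |a_{k+1}/a_k| = [(3k + 9)/(3(k+1) + 9)] · 7·64/5 → 448/5.
Hence the series converges for |u − 6| < 1/(448/5) = 5/448, so the radius of convergence is 5/448.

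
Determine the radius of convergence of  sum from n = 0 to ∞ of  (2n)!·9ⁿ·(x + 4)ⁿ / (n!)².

The ratio of consecutive coefficients is (2n+1)·(2n+2)/(n+1)² · 9 → 36.
Convergence for |x + 4| · 36 < 1, i.e. |x + 4| < 1/36. So R = 1/36.

R = 1/36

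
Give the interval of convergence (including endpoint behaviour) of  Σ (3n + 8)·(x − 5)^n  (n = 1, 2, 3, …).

Ratio test: |a_{n+1}/a_n| = (3(n+1) + 8)/(3n + 8) → 1 as n → ∞.
So the series converges when |x − 5| < 1 and diverges when |x − 5| > 1; R = 1.
At x = 6: the terms do not tend to 0, so the series diverges.
At x = 4: the n-th term does not approach 0; divergence by the term test.

(4, 6)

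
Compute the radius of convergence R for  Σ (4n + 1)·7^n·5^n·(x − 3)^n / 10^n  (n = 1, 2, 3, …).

Ratio test: |a_{n+1}/a_n| = [(4(n+1) + 1)/(4n + 1)] · 7·5/10 → 7/2 as n → ∞.
Thus R = 1/(7/2) = 2/7.

R = 2/7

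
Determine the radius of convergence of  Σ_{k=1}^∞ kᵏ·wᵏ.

Root test: |a_k|^(1/k) = k → ∞.
Since the k-th root of |a_k| is unbounded, the series converges only at w = 0; R = 0.

R = 0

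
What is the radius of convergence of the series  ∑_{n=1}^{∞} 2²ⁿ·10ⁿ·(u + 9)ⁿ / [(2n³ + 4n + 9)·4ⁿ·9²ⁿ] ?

R = 81/10

Ratio test: |a_{n+1}/a_n| = [(2n³ + 4n + 9)/(2(n+1)³ + 4(n+1) + 9)] · 4·10/(4·81) → 10/81 as n → ∞.
Convergence for |u + 9| · 10/81 < 1, i.e. |u + 9| < 81/10. So R = 81/10.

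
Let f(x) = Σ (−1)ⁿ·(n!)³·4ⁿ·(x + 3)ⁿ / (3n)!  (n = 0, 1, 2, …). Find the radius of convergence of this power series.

R = 27/4

By the ratio test, |a_{n+1}/a_n| = (n+1)³/[(3n+1)·(3n+2)·(3n+3)] · 4 → 4/27.
The series converges when 4/27 · |x + 3| < 1, giving R = 27/4.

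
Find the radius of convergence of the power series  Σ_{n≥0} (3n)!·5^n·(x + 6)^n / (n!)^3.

R = 1/135

The ratio of consecutive coefficients is (3n+1)·(3n+2)·(3n+3)/(n+1)³ · 5 → 135.
Convergence for |x + 6| · 135 < 1, i.e. |x + 6| < 1/135. So R = 1/135.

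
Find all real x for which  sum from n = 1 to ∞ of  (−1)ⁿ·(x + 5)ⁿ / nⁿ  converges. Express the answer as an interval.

Applying the root test, |a_n|^(1/n) = 1/n → 0.
The limit is 0 for every x, so R = ∞.

(−∞, ∞)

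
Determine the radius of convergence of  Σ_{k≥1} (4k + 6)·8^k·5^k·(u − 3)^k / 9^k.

The ratio of consecutive coefficients is [(4(k+1) + 6)/(4k + 6)] · 8·5/9 → 40/9.
Hence the series converges for |u − 3| < 1/(40/9) = 9/40, so the radius of convergence is 9/40.

R = 9/40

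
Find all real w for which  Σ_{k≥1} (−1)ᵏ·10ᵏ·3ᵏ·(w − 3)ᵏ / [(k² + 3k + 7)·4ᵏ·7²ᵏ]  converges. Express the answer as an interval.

[-53/15, 143/15]

The ratio of consecutive coefficients is [(k² + 3k + 7)/((k+1)² + 3(k+1) + 7)] · 10·3/(4·49) → 15/98.
The series converges when 15/98 · |w − 3| < 1, giving R = 98/15.
At w = 143/15: the series is dominated by a constant times Σ 1/k², which converges (p = 2 > 1).
At w = -53/15: the terms are on the order of 1/k², so the series converges absolutely by comparison with the p-series (p = 2 > 1).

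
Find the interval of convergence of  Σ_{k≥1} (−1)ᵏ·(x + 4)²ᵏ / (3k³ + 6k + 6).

By the ratio test, |a_{k+1}/a_k| = (3k³ + 6k + 6)/(3(k+1)³ + 6(k+1) + 6) → 1.
Writing y = (x + 4)², the series in y has radius 1, so |x + 4| < √(1) = 1 and R = 1.
Endpoint x = -3: the series is dominated by a constant times Σ 1/k³, which converges (p = 3 > 1).
When x = -5, the terms are on the order of 1/k³, so the series converges absolutely by comparison with the p-series (p = 3 > 1).

[-5, -3]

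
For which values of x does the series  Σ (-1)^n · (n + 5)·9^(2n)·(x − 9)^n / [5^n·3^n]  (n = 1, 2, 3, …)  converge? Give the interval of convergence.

By the ratio test, |a_{n+1}/a_n| = [((n+1) + 5)/(n + 5)] · 81/(5·3) → 27/5.
The series converges when 27/5 · |x − 9| < 1, giving R = 5/27.
Check x = 248/27: the terms have absolute value of order n, which does not tend to 0, so the series diverges by the divergence test.
Endpoint x = 238/27: the terms have absolute value of order n, which does not tend to 0, so the series diverges by the divergence test.

(238/27, 248/27)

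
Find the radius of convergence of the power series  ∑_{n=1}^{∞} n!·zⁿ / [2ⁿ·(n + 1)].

By the ratio test, |a_{n+1}/a_n| = (n+1) · 1/2 · (n + 1)/((n+1) + 1) → ∞.
Since the ratio → ∞, the series diverges for every z ≠ 0, and R = 0.

R = 0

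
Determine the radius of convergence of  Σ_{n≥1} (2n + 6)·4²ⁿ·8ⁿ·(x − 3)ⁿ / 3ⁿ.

R = 3/128

The ratio of consecutive coefficients is [(2(n+1) + 6)/(2n + 6)] · 16·8/3 → 128/3.
Thus R = 1/(128/3) = 3/128.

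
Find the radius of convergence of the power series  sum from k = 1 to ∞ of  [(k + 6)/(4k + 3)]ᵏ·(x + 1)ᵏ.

By the Cauchy root test, |a_k|^(1/k) = (k + 6)/(4k + 3) → 1/4.
Convergence for |x + 1| · 1/4 < 1, i.e. |x + 1| < 4. So R = 4.

R = 4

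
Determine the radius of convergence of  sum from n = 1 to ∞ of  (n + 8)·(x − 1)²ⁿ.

The ratio of consecutive coefficients is ((n+1) + 8)/(n + 8) → 1.
Successive powers of (x − 1) differ by 2, so the series converges when |x − 1|² · 1 < 1, i.e. |x − 1| < √(1) = 1. So R = 1.

R = 1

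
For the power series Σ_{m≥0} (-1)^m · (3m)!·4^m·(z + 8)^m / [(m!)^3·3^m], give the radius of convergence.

By the ratio test, |a_{m+1}/a_m| = (3m+1)·(3m+2)·(3m+3)/(m+1)³ · 4/3 → 36.
Thus R = 1/(36) = 1/36.

R = 1/36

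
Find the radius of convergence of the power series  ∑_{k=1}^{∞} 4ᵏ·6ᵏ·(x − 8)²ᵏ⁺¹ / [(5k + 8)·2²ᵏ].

Apply the ratio test: |a_{k+1}| / |a_k| = [(5k + 8)/(5(k+1) + 8)] · 4·6/4, which tends to 6 as k → ∞.
Writing y = (x − 8)², the series in y has radius 1/6, so |x − 8| < √(1/6) and R = √6/6.

R = √6/6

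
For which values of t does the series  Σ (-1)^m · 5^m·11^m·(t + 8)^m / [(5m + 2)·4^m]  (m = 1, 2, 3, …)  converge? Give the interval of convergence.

Ratio test: |a_{m+1}/a_m| = [(5m + 2)/(5(m+1) + 2)] · 5·11/4 → 55/4 as m → ∞.
Thus R = 1/(55/4) = 4/55.
Check t = -436/55: an alternating series whose terms decrease to 0 in absolute value, so it converges by the Leibniz criterion.
Check t = -444/55: comparison with the harmonic series Σ 1/m shows the series diverges.

(-444/55, -436/55]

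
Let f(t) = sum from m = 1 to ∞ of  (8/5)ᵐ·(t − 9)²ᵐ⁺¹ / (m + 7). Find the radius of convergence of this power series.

The ratio of consecutive coefficients is [(m + 7)/((m+1) + 7)] · 8/5 → 8/5.
Successive powers of (t − 9) differ by 2, so the series converges when |t − 9|² · 8/5 < 1, i.e. |t − 9| < √(5/8). So R = √10/4.

R = √10/4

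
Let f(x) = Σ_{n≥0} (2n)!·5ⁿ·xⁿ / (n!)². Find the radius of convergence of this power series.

R = 1/20

By the ratio test, |a_{n+1}/a_n| = (2n+1)·(2n+2)/(n+1)² · 5 → 20.
Thus R = 1/(20) = 1/20.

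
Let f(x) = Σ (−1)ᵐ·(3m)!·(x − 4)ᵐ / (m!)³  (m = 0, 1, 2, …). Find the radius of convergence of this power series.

R = 1/27

The ratio of consecutive coefficients is (3m+1)·(3m+2)·(3m+3)/(m+1)³ → 27.
The series converges when 27 · |x − 4| < 1, giving R = 1/27.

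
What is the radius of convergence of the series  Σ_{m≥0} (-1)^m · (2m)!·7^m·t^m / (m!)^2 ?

R = 1/28

Apply the ratio test: |a_{m+1}| / |a_m| = (2m+1)·(2m+2)/(m+1)² · 7, which tends to 28 as m → ∞.
Hence the series converges for |t| < 1/(28) = 1/28, so the radius of convergence is 1/28.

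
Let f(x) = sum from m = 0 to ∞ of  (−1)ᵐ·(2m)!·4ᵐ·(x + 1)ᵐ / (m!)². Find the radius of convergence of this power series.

R = 1/16

Ratio test: |a_{m+1}/a_m| = (2m+1)·(2m+2)/(m+1)² · 4 → 16 as m → ∞.
The series converges when 16 · |x + 1| < 1, giving R = 1/16.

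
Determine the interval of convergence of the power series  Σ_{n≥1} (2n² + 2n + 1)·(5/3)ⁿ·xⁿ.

(-3/5, 3/5)

The ratio of consecutive coefficients is [(2(n+1)² + 2(n+1) + 1)/(2n² + 2n + 1)] · 5/3 → 5/3.
Hence the series converges for |x| < 1/(5/3) = 3/5, so the radius of convergence is 3/5.
When x = 3/5, the terms do not tend to 0, so the series diverges.
At x = -3/5: the terms do not tend to 0, so the series diverges.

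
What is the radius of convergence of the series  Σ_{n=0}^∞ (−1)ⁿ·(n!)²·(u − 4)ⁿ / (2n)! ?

R = 4

By the ratio test, |a_{n+1}/a_n| = (n+1)²/[(2n+1)·(2n+2)] → 1/4.
Hence the series converges for |u − 4| < 1/(1/4) = 4, so the radius of convergence is 4.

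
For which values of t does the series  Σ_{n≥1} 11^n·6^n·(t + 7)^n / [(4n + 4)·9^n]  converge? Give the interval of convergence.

Apply the ratio test: |a_{n+1}| / |a_n| = [(4n + 4)/(4(n+1) + 4)] · 11·6/9, which tends to 22/3 as n → ∞.
Hence the series converges for |t + 7| < 1/(22/3) = 3/22, so the radius of convergence is 3/22.
Check t = -151/22: comparison with the harmonic series Σ 1/n shows the series diverges.
At t = -157/22: convergence follows from the alternating series test (terms decrease monotonically to 0).

[-157/22, -151/22)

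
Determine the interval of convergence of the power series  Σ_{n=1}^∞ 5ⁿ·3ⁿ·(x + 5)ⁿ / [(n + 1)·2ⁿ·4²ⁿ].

[-107/15, -43/15)

Ratio test: |a_{n+1}/a_n| = [(n + 1)/((n+1) + 1)] · 5·3/(2·16) → 15/32 as n → ∞.
Hence the series converges for |x + 5| < 1/(15/32) = 32/15, so the radius of convergence is 32/15.
Check x = -43/15: the terms behave like c/n; limit comparison with the harmonic series gives divergence.
Endpoint x = -107/15: an alternating series whose terms decrease to 0 in absolute value, so it converges by the Leibniz criterion.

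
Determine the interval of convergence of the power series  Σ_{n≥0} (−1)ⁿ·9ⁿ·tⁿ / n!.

(−∞, ∞)

Apply the ratio test: |a_{n+1}| / |a_n| = 9 · 1/(n+1), which tends to 0 as n → ∞.
The ratio tends to 0 regardless of t, hence R = ∞.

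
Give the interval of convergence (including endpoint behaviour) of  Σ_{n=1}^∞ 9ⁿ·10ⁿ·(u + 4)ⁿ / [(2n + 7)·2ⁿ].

[-181/45, -179/45)

Ratio test: |a_{n+1}/a_n| = [(2n + 7)/(2(n+1) + 7)] · 9·10/2 → 45 as n → ∞.
The series converges when 45 · |u + 4| < 1, giving R = 1/45.
Endpoint u = -179/45: comparison with the harmonic series Σ 1/n shows the series diverges.
When u = -181/45, the terms alternate in sign and decrease monotonically to 0 in absolute value (size ~ c/n), so the alternating series test gives convergence.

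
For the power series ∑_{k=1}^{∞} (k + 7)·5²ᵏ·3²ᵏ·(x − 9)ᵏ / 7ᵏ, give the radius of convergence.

By the ratio test, |a_{k+1}/a_k| = [((k+1) + 7)/(k + 7)] · 25·9/7 → 225/7.
Thus R = 1/(225/7) = 7/225.

R = 7/225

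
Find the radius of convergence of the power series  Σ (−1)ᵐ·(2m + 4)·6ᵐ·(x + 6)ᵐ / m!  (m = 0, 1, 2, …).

R = ∞

Apply the ratio test: |a_{m+1}| / |a_m| = (2(m+1) + 4)/(2m + 4) · 6 · 1/(m+1), which tends to 0 as m → ∞.
The limit is 0, so the series converges for all x; R = ∞.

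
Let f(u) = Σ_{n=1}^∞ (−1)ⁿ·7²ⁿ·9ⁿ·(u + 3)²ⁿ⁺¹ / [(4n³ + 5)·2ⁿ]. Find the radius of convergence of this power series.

R = √2/21

By the ratio test, |a_{n+1}/a_n| = [(4n³ + 5)/(4(n+1)³ + 5)] · 49·9/2 → 441/2.
Since the exponent of (u + 3) increases by 2 each term, convergence requires |u + 3|² < 2/441, hence R = √2/21.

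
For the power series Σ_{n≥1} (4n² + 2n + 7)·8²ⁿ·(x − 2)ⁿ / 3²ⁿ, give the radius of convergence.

By the ratio test, |a_{n+1}/a_n| = [(4(n+1)² + 2(n+1) + 7)/(4n² + 2n + 7)] · 64/9 → 64/9.
Convergence for |x − 2| · 64/9 < 1, i.e. |x − 2| < 9/64. So R = 9/64.

R = 9/64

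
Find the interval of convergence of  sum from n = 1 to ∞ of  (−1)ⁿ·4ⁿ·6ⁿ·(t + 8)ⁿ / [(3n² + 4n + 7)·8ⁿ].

[-25/3, -23/3]

By the ratio test, |a_{n+1}/a_n| = [(3n² + 4n + 7)/(3(n+1)² + 4(n+1) + 7)] · 4·6/8 → 3.
Convergence for |t + 8| · 3 < 1, i.e. |t + 8| < 1/3. So R = 1/3.
At t = -23/3: absolute convergence follows by limit comparison with Σ 1/n².
Endpoint t = -25/3: the series is dominated by a constant times Σ 1/n², which converges (p = 2 > 1).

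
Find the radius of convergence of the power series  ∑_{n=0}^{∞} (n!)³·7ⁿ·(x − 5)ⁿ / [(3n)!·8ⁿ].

R = 216/7

Ratio test: |a_{n+1}/a_n| = (n+1)³/[(3n+1)·(3n+2)·(3n+3)] · 7/8 → 7/216 as n → ∞.
Hence the series converges for |x − 5| < 1/(7/216) = 216/7, so the radius of convergence is 216/7.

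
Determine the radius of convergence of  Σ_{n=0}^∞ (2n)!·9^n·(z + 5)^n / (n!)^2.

R = 1/36

Apply the ratio test: |a_{n+1}| / |a_n| = (2n+1)·(2n+2)/(n+1)² · 9, which tends to 36 as n → ∞.
The series converges when 36 · |z + 5| < 1, giving R = 1/36.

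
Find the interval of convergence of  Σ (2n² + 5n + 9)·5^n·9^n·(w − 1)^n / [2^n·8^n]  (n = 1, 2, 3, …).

Apply the ratio test: |a_{n+1}| / |a_n| = [(2(n+1)² + 5(n+1) + 9)/(2n² + 5n + 9)] · 5·9/(2·8), which tends to 45/16 as n → ∞.
Hence the series converges for |w − 1| < 1/(45/16) = 16/45, so the radius of convergence is 16/45.
Endpoint w = 61/45: the terms have absolute value of order n², which does not tend to 0, so the series diverges by the divergence test.
Endpoint w = 29/45: the n-th term does not approach 0; divergence by the term test.

(29/45, 61/45)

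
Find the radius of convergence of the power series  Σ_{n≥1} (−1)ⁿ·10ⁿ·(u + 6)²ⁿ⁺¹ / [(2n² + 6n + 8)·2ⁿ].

R = √5/5

Apply the ratio test: |a_{n+1}| / |a_n| = [(2n² + 6n + 8)/(2(n+1)² + 6(n+1) + 8)] · 10/2, which tends to 5 as n → ∞.
Successive powers of (u + 6) differ by 2, so the series converges when |u + 6|² · 5 < 1, i.e. |u + 6| < √(1/5). So R = √5/5.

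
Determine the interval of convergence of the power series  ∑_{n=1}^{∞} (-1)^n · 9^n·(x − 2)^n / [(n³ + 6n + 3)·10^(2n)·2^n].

[-182/9, 218/9]

Apply the ratio test: |a_{n+1}| / |a_n| = [(n³ + 6n + 3)/((n+1)³ + 6(n+1) + 3)] · 9/(100·2), which tends to 9/200 as n → ∞.
Thus R = 1/(9/200) = 200/9.
Check x = 218/9: the terms are on the order of 1/n³, so the series converges absolutely by comparison with the p-series (p = 3 > 1).
Check x = -182/9: the terms are on the order of 1/n³, so the series converges absolutely by comparison with the p-series (p = 3 > 1).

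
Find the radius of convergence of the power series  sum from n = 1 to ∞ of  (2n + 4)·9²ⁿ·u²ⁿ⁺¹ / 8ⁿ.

R = 2√2/9

By the ratio test, |a_{n+1}/a_n| = [(2(n+1) + 4)/(2n + 4)] · 81/8 → 81/8.
Successive powers of u differ by 2, so the series converges when |u|² · 81/8 < 1, i.e. |u| < √(8/81). So R = 2√2/9.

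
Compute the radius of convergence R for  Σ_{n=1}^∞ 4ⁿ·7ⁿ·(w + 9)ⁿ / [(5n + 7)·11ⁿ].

R = 11/28

The ratio of consecutive coefficients is [(5n + 7)/(5(n+1) + 7)] · 4·7/11 → 28/11.
Hence the series converges for |w + 9| < 1/(28/11) = 11/28, so the radius of convergence is 11/28.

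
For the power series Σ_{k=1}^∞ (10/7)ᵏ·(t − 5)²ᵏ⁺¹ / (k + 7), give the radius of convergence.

R = √70/10

The ratio of consecutive coefficients is [(k + 7)/((k+1) + 7)] · 10/7 → 10/7.
Successive powers of (t − 5) differ by 2, so the series converges when |t − 5|² · 10/7 < 1, i.e. |t − 5| < √(7/10). So R = √70/10.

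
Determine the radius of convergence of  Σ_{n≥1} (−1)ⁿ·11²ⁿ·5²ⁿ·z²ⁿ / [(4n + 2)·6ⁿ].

The ratio of consecutive coefficients is [(4n + 2)/(4(n+1) + 2)] · 121·25/6 → 3025/6.
Since the exponent of z increases by 2 each term, convergence requires |z|² < 6/3025, hence R = √6/55.

R = √6/55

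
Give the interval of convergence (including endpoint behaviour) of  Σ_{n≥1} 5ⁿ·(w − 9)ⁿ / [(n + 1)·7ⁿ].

Apply the ratio test: |a_{n+1}| / |a_n| = [(n + 1)/((n+1) + 1)] · 5/7, which tends to 5/7 as n → ∞.
Thus R = 1/(5/7) = 7/5.
Endpoint w = 52/5: the terms behave like c/n; limit comparison with the harmonic series gives divergence.
Check w = 38/5: an alternating series whose terms decrease to 0 in absolute value, so it converges by the Leibniz criterion.

[38/5, 52/5)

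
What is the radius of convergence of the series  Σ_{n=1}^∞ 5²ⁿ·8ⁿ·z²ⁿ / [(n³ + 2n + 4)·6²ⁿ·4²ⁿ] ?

Ratio test: |a_{n+1}/a_n| = [(n³ + 2n + 4)/((n+1)³ + 2(n+1) + 4)] · 25·8/(36·16) → 25/72 as n → ∞.
Successive powers of z differ by 2, so the series converges when |z|² · 25/72 < 1, i.e. |z| < √(72/25). So R = 6√2/5.

R = 6√2/5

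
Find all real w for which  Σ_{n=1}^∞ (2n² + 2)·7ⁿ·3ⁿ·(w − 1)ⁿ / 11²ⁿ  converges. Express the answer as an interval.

The ratio of consecutive coefficients is [(2(n+1)² + 2)/(2n² + 2)] · 7·3/121 → 21/121.
Thus R = 1/(21/121) = 121/21.
Endpoint w = 142/21: the terms do not tend to 0, so the series diverges.
Check w = -100/21: the terms do not tend to 0, so the series diverges.

(-100/21, 142/21)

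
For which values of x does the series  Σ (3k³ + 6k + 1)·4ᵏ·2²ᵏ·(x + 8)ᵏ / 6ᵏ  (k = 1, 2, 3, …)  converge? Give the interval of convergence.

(-67/8, -61/8)

By the ratio test, |a_{k+1}/a_k| = [(3(k+1)³ + 6(k+1) + 1)/(3k³ + 6k + 1)] · 4·4/6 → 8/3.
Thus R = 1/(8/3) = 3/8.
Endpoint x = -61/8: the terms do not tend to 0, so the series diverges.
When x = -67/8, the k-th term does not approach 0; divergence by the term test.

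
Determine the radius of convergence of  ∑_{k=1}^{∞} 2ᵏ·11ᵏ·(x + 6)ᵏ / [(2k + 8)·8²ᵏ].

R = 32/11

Apply the ratio test: |a_{k+1}| / |a_k| = [(2k + 8)/(2(k+1) + 8)] · 2·11/64, which tends to 11/32 as k → ∞.
Convergence for |x + 6| · 11/32 < 1, i.e. |x + 6| < 32/11. So R = 32/11.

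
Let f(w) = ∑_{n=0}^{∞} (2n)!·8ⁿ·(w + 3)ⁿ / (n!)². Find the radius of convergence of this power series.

Apply the ratio test: |a_{n+1}| / |a_n| = (2n+1)·(2n+2)/(n+1)² · 8, which tends to 32 as n → ∞.
Convergence for |w + 3| · 32 < 1, i.e. |w + 3| < 1/32. So R = 1/32.

R = 1/32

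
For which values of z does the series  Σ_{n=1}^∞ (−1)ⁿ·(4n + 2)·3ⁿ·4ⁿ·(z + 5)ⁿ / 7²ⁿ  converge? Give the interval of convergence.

Ratio test: |a_{n+1}/a_n| = [(4(n+1) + 2)/(4n + 2)] · 3·4/49 → 12/49 as n → ∞.
Hence the series converges for |z + 5| < 1/(12/49) = 49/12, so the radius of convergence is 49/12.
At z = -11/12: the terms do not tend to 0, so the series diverges.
When z = -109/12, the terms have absolute value of order n, which does not tend to 0, so the series diverges by the divergence test.

(-109/12, -11/12)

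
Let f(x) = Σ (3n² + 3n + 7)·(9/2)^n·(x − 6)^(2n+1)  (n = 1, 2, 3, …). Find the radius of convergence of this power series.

Ratio test: |a_{n+1}/a_n| = [(3(n+1)² + 3(n+1) + 7)/(3n² + 3n + 7)] · 9/2 → 9/2 as n → ∞.
Since the exponent of (x − 6) increases by 2 each term, convergence requires |x − 6|² < 2/9, hence R = √2/3.

R = √2/3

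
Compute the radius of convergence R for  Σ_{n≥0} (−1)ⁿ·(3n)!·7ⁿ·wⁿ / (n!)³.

By the ratio test, |a_{n+1}/a_n| = (3n+1)·(3n+2)·(3n+3)/(n+1)³ · 7 → 189.
Convergence for |w| · 189 < 1, i.e. |w| < 1/189. So R = 1/189.

R = 1/189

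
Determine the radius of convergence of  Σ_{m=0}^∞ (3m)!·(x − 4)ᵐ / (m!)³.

R = 1/27

Ratio test: |a_{m+1}/a_m| = (3m+1)·(3m+2)·(3m+3)/(m+1)³ → 27 as m → ∞.
Hence the series converges for |x − 4| < 1/(27) = 1/27, so the radius of convergence is 1/27.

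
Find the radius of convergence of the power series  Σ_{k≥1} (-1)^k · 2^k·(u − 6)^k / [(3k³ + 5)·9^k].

R = 9/2

Apply the ratio test: |a_{k+1}| / |a_k| = [(3k³ + 5)/(3(k+1)³ + 5)] · 2/9, which tends to 2/9 as k → ∞.
Thus R = 1/(2/9) = 9/2.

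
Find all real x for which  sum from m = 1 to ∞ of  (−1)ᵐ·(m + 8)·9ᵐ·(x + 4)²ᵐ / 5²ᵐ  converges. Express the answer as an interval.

The ratio of consecutive coefficients is [((m+1) + 8)/(m + 8)] · 9/25 → 9/25.
Successive powers of (x + 4) differ by 2, so the series converges when |x + 4|² · 9/25 < 1, i.e. |x + 4| < √(25/9) = 5/3. So R = 5/3.
When x = -7/3, the m-th term does not approach 0; divergence by the term test.
When x = -17/3, the m-th term does not approach 0; divergence by the term test.

(-17/3, -7/3)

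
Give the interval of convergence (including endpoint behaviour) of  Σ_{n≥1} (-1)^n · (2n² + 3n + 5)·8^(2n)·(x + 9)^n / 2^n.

The ratio of consecutive coefficients is [(2(n+1)² + 3(n+1) + 5)/(2n² + 3n + 5)] · 64/2 → 32.
Thus R = 1/(32) = 1/32.
Endpoint x = -287/32: the n-th term does not approach 0; divergence by the term test.
Endpoint x = -289/32: the terms have absolute value of order n², which does not tend to 0, so the series diverges by the divergence test.

(-289/32, -287/32)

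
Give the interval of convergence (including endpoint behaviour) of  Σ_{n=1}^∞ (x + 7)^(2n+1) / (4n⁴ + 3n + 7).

Ratio test: |a_{n+1}/a_n| = (4n⁴ + 3n + 7)/(4(n+1)⁴ + 3(n+1) + 7) → 1 as n → ∞.
Writing y = (x + 7)², the series in y has radius 1, so |x + 7| < √(1) = 1 and R = 1.
When x = -6, the terms are on the order of 1/n⁴, so the series converges absolutely by comparison with the p-series (p = 4 > 1).
Check x = -8: the series is dominated by a constant times Σ 1/n⁴, which converges (p = 4 > 1).

[-8, -6]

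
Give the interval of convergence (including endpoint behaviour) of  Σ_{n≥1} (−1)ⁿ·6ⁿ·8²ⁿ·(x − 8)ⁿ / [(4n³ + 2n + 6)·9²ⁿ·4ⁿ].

Apply the ratio test: |a_{n+1}| / |a_n| = [(4n³ + 2n + 6)/(4(n+1)³ + 2(n+1) + 6)] · 6·64/(81·4), which tends to 32/27 as n → ∞.
Thus R = 1/(32/27) = 27/32.
Check x = 283/32: the terms are on the order of 1/n³, so the series converges absolutely by comparison with the p-series (p = 3 > 1).
When x = 229/32, the terms are on the order of 1/n³, so the series converges absolutely by comparison with the p-series (p = 3 > 1).

[229/32, 283/32]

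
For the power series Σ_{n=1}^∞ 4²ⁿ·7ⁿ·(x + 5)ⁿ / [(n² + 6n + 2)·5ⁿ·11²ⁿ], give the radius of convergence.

R = 605/112

By the ratio test, |a_{n+1}/a_n| = [(n² + 6n + 2)/((n+1)² + 6(n+1) + 2)] · 16·7/(5·121) → 112/605.
Hence the series converges for |x + 5| < 1/(112/605) = 605/112, so the radius of convergence is 605/112.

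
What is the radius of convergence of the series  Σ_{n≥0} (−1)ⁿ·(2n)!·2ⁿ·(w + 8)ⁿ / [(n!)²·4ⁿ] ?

R = 1/2

Apply the ratio test: |a_{n+1}| / |a_n| = (2n+1)·(2n+2)/(n+1)² · 2/4, which tends to 2 as n → ∞.
Thus R = 1/(2) = 1/2.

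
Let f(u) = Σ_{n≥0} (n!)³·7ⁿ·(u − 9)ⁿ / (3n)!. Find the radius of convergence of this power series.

The ratio of consecutive coefficients is (n+1)³/[(3n+1)·(3n+2)·(3n+3)] · 7 → 7/27.
Convergence for |u − 9| · 7/27 < 1, i.e. |u − 9| < 27/7. So R = 27/7.

R = 27/7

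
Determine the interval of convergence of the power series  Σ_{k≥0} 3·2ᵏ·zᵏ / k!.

(−∞, ∞)

By the ratio test, |a_{k+1}/a_k| = 3/3 · 2 · 1/(k+1) → 0.
The ratio tends to 0 regardless of z, hence R = ∞.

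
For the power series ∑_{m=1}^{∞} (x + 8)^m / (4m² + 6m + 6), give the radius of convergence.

R = 1

Apply the ratio test: |a_{m+1}| / |a_m| = (4m² + 6m + 6)/(4(m+1)² + 6(m+1) + 6), which tends to 1 as m → ∞.
Convergence for |x + 8| < 1, so R = 1.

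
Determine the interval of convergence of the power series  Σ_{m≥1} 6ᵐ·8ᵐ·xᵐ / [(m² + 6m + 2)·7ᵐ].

[-7/48, 7/48]

The ratio of consecutive coefficients is [(m² + 6m + 2)/((m+1)² + 6(m+1) + 2)] · 6·8/7 → 48/7.
Thus R = 1/(48/7) = 7/48.
At x = 7/48: the terms are on the order of 1/m², so the series converges absolutely by comparison with the p-series (p = 2 > 1).
When x = -7/48, the series is dominated by a constant times Σ 1/m², which converges (p = 2 > 1).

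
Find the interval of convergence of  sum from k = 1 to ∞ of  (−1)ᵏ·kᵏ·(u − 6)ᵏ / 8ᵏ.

Root test: |a_k|^(1/k) = k/8 → ∞.
Since the k-th root of |a_k| is unbounded, the series converges only at u = 6; R = 0.

{6}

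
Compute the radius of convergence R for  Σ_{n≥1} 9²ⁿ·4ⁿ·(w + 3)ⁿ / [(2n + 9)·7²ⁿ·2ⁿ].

The ratio of consecutive coefficients is [(2n + 9)/(2(n+1) + 9)] · 81·4/(49·2) → 162/49.
Thus R = 1/(162/49) = 49/162.

R = 49/162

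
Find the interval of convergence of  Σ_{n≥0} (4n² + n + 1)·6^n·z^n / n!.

(−∞, ∞)

By the ratio test, |a_{n+1}/a_n| = (4(n+1)² + (n+1) + 1)/(4n² + n + 1) · 6 · 1/(n+1) → 0.
Since the limit is 0 < 1 for every z, the series converges on all of ℝ and R = ∞.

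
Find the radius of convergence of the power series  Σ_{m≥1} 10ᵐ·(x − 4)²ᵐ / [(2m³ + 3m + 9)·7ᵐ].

R = √70/10

Apply the ratio test: |a_{m+1}| / |a_m| = [(2m³ + 3m + 9)/(2(m+1)³ + 3(m+1) + 9)] · 10/7, which tends to 10/7 as m → ∞.
Successive powers of (x − 4) differ by 2, so the series converges when |x − 4|² · 10/7 < 1, i.e. |x − 4| < √(7/10). So R = √70/10.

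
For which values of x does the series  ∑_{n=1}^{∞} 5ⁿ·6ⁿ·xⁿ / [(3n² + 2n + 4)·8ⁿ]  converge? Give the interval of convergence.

Apply the ratio test: |a_{n+1}| / |a_n| = [(3n² + 2n + 4)/(3(n+1)² + 2(n+1) + 4)] · 5·6/8, which tends to 15/4 as n → ∞.
Thus R = 1/(15/4) = 4/15.
Endpoint x = 4/15: the series is dominated by a constant times Σ 1/n², which converges (p = 2 > 1).
At x = -4/15: the series is dominated by a constant times Σ 1/n², which converges (p = 2 > 1).

[-4/15, 4/15]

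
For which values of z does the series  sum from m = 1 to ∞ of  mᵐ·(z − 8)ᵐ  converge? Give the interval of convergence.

Root test: |a_m|^(1/m) = m → ∞.
The root grows without bound, so R = 0 (convergence only at z = 8).

{8}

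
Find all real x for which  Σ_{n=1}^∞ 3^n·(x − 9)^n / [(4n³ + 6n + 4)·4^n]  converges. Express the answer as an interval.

[23/3, 31/3]

Apply the ratio test: |a_{n+1}| / |a_n| = [(4n³ + 6n + 4)/(4(n+1)³ + 6(n+1) + 4)] · 3/4, which tends to 3/4 as n → ∞.
The series converges when 3/4 · |x − 9| < 1, giving R = 4/3.
At x = 31/3: absolute convergence follows by limit comparison with Σ 1/n³.
Endpoint x = 23/3: absolute convergence follows by limit comparison with Σ 1/n³.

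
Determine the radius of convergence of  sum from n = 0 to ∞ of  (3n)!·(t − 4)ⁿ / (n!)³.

R = 1/27

By the ratio test, |a_{n+1}/a_n| = (3n+1)·(3n+2)·(3n+3)/(n+1)³ → 27.
Thus R = 1/(27) = 1/27.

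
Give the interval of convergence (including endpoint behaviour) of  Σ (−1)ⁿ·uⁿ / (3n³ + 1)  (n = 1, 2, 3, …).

[-1, 1]

Apply the ratio test: |a_{n+1}| / |a_n| = (3n³ + 1)/(3(n+1)³ + 1), which tends to 1 as n → ∞.
Hence R = 1.
At u = 1: the terms are on the order of 1/n³, so the series converges absolutely by comparison with the p-series (p = 3 > 1).
At u = -1: the terms are on the order of 1/n³, so the series converges absolutely by comparison with the p-series (p = 3 > 1).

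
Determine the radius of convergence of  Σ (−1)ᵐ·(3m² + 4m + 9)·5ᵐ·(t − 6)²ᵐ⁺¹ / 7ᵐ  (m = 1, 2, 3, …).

Ratio test: |a_{m+1}/a_m| = [(3(m+1)² + 4(m+1) + 9)/(3m² + 4m + 9)] · 5/7 → 5/7 as m → ∞.
Since the exponent of (t − 6) increases by 2 each term, convergence requires |t − 6|² < 7/5, hence R = √35/5.

R = √35/5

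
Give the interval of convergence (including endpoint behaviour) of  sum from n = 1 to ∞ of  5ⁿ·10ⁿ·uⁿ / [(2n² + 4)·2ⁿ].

The ratio of consecutive coefficients is [(2n² + 4)/(2(n+1)² + 4)] · 5·10/2 → 25.
Hence the series converges for |u| < 1/(25) = 1/25, so the radius of convergence is 1/25.
At u = 1/25: the terms are on the order of 1/n², so the series converges absolutely by comparison with the p-series (p = 2 > 1).
At u = -1/25: absolute convergence follows by limit comparison with Σ 1/n².

[-1/25, 1/25]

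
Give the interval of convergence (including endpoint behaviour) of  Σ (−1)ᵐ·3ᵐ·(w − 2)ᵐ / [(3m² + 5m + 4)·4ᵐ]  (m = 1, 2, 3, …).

Ratio test: |a_{m+1}/a_m| = [(3m² + 5m + 4)/(3(m+1)² + 5(m+1) + 4)] · 3/4 → 3/4 as m → ∞.
Hence the series converges for |w − 2| < 1/(3/4) = 4/3, so the radius of convergence is 4/3.
At w = 10/3: the terms are on the order of 1/m², so the series converges absolutely by comparison with the p-series (p = 2 > 1).
Endpoint w = 2/3: absolute convergence follows by limit comparison with Σ 1/m².

[2/3, 10/3]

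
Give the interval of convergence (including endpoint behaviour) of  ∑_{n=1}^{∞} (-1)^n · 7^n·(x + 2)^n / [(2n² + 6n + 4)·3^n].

Apply the ratio test: |a_{n+1}| / |a_n| = [(2n² + 6n + 4)/(2(n+1)² + 6(n+1) + 4)] · 7/3, which tends to 7/3 as n → ∞.
The series converges when 7/3 · |x + 2| < 1, giving R = 3/7.
Check x = -11/7: absolute convergence follows by limit comparison with Σ 1/n².
Check x = -17/7: the series is dominated by a constant times Σ 1/n², which converges (p = 2 > 1).

[-17/7, -11/7]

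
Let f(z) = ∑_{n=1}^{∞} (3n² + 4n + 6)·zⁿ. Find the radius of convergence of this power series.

R = 1

By the ratio test, |a_{n+1}/a_n| = (3(n+1)² + 4(n+1) + 6)/(3n² + 4n + 6) → 1.
So the series converges when |z| < 1 and diverges when |z| > 1; R = 1.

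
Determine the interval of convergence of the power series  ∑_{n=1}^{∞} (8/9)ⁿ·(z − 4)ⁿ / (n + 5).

[23/8, 41/8)

The ratio of consecutive coefficients is [(n + 5)/((n+1) + 5)] · 8/9 → 8/9.
Thus R = 1/(8/9) = 9/8.
When z = 41/8, the terms are asymptotic to a nonzero constant times 1/n, so the series diverges by limit comparison with Σ 1/n.
Check z = 23/8: the terms alternate in sign and decrease monotonically to 0 in absolute value (size ~ c/n), so the alternating series test gives convergence.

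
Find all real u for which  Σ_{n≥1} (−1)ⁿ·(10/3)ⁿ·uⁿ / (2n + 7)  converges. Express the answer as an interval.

(-3/10, 3/10]

Apply the ratio test: |a_{n+1}| / |a_n| = [(2n + 7)/(2(n+1) + 7)] · 10/3, which tends to 10/3 as n → ∞.
Thus R = 1/(10/3) = 3/10.
When u = 3/10, the terms alternate in sign and decrease monotonically to 0 in absolute value (size ~ c/n), so the alternating series test gives convergence.
Check u = -3/10: comparison with the harmonic series Σ 1/n shows the series diverges.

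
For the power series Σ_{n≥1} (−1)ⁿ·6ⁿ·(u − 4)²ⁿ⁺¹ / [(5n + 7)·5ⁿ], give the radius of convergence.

R = √30/6

Ratio test: |a_{n+1}/a_n| = [(5n + 7)/(5(n+1) + 7)] · 6/5 → 6/5 as n → ∞.
Successive powers of (u − 4) differ by 2, so the series converges when |u − 4|² · 6/5 < 1, i.e. |u − 4| < √(5/6). So R = √30/6.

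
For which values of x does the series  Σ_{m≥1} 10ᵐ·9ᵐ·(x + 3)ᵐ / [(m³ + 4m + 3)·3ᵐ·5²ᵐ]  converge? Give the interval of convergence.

[-23/6, -13/6]

Apply the ratio test: |a_{m+1}| / |a_m| = [(m³ + 4m + 3)/((m+1)³ + 4(m+1) + 3)] · 10·9/(3·25), which tends to 6/5 as m → ∞.
Hence the series converges for |x + 3| < 1/(6/5) = 5/6, so the radius of convergence is 5/6.
Check x = -13/6: the series is dominated by a constant times Σ 1/m³, which converges (p = 3 > 1).
At x = -23/6: absolute convergence follows by limit comparison with Σ 1/m³.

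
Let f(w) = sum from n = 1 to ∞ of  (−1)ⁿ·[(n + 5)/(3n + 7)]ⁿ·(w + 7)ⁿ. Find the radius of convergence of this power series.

Root test: |a_n|^(1/n) = (n + 5)/(3n + 7) → 1/3.
Hence the series converges for |w + 7| < 1/(1/3) = 3, so the radius of convergence is 3.

R = 3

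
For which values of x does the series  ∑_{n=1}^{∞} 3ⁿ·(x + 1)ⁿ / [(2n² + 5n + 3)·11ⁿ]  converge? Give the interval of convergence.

[-14/3, 8/3]

The ratio of consecutive coefficients is [(2n² + 5n + 3)/(2(n+1)² + 5(n+1) + 3)] · 3/11 → 3/11.
Thus R = 1/(3/11) = 11/3.
When x = 8/3, absolute convergence follows by limit comparison with Σ 1/n².
Endpoint x = -14/3: absolute convergence follows by limit comparison with Σ 1/n².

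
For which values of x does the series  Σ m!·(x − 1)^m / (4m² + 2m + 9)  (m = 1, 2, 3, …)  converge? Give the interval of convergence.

Ratio test: |a_{m+1}/a_m| = (m+1) · (4m² + 2m + 9)/(4(m+1)² + 2(m+1) + 9) → ∞ as m → ∞.
The terms grow without bound for any (x − 1) ≠ 0, so R = 0 (convergence only at x = 1).

{1}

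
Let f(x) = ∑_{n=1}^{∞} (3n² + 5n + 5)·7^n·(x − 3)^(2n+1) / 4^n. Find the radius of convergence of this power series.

Apply the ratio test: |a_{n+1}| / |a_n| = [(3(n+1)² + 5(n+1) + 5)/(3n² + 5n + 5)] · 7/4, which tends to 7/4 as n → ∞.
Writing y = (x − 3)², the series in y has radius 4/7, so |x − 3| < √(4/7) and R = 2√7/7.

R = 2√7/7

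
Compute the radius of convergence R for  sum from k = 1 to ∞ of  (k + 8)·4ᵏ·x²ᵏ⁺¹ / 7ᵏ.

R = √7/2

Apply the ratio test: |a_{k+1}| / |a_k| = [((k+1) + 8)/(k + 8)] · 4/7, which tends to 4/7 as k → ∞.
Writing y = x², the series in y has radius 7/4, so |x| < √(7/4) and R = √7/2.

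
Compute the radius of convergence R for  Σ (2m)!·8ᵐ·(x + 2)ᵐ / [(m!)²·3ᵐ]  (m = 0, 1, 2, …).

Apply the ratio test: |a_{m+1}| / |a_m| = (2m+1)·(2m+2)/(m+1)² · 8/3, which tends to 32/3 as m → ∞.
Thus R = 1/(32/3) = 3/32.

R = 3/32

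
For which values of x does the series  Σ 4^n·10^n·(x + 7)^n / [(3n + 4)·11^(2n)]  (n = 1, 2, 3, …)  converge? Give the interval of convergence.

[-401/40, -159/40)

Ratio test: |a_{n+1}/a_n| = [(3n + 4)/(3(n+1) + 4)] · 4·10/121 → 40/121 as n → ∞.
The series converges when 40/121 · |x + 7| < 1, giving R = 121/40.
When x = -159/40, the terms behave like c/n; limit comparison with the harmonic series gives divergence.
When x = -401/40, the terms alternate in sign and decrease monotonically to 0 in absolute value (size ~ c/n), so the alternating series test gives convergence.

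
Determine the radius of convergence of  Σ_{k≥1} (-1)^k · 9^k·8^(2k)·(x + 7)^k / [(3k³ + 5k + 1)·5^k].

R = 5/576

By the ratio test, |a_{k+1}/a_k| = [(3k³ + 5k + 1)/(3(k+1)³ + 5(k+1) + 1)] · 9·64/5 → 576/5.
Thus R = 1/(576/5) = 5/576.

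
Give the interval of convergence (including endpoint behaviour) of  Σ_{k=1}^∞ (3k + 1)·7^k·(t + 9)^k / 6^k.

(-69/7, -57/7)

Ratio test: |a_{k+1}/a_k| = [(3(k+1) + 1)/(3k + 1)] · 7/6 → 7/6 as k → ∞.
Thus R = 1/(7/6) = 6/7.
Endpoint t = -57/7: the terms do not tend to 0, so the series diverges.
When t = -69/7, the k-th term does not approach 0; divergence by the term test.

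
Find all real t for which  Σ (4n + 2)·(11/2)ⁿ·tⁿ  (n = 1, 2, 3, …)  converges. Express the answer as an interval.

(-2/11, 2/11)

By the ratio test, |a_{n+1}/a_n| = [(4(n+1) + 2)/(4n + 2)] · 11/2 → 11/2.
Thus R = 1/(11/2) = 2/11.
Endpoint t = 2/11: the n-th term does not approach 0; divergence by the term test.
At t = -2/11: the terms have absolute value of order n, which does not tend to 0, so the series diverges by the divergence test.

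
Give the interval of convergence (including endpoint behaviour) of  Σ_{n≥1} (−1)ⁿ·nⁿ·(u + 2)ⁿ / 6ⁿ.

By the Cauchy root test, |a_n|^(1/n) = n/6 → ∞.
The root grows without bound, so R = 0 (convergence only at u = -2).

{-2}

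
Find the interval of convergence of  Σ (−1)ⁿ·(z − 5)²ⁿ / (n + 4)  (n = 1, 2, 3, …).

Ratio test: |a_{n+1}/a_n| = (n + 4)/((n+1) + 4) → 1 as n → ∞.
Since the exponent of (z − 5) increases by 2 each term, convergence requires |z − 5|² < 1, hence R = 1.
Endpoint z = 6: convergence follows from the alternating series test (terms decrease monotonically to 0).
Endpoint z = 4: convergence follows from the alternating series test (terms decrease monotonically to 0).

[4, 6]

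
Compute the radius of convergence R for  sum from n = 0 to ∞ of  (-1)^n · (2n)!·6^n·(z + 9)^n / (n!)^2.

R = 1/24

By the ratio test, |a_{n+1}/a_n| = (2n+1)·(2n+2)/(n+1)² · 6 → 24.
Hence the series converges for |z + 9| < 1/(24) = 1/24, so the radius of convergence is 1/24.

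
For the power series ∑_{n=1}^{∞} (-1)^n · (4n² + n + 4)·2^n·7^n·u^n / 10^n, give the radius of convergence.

R = 5/7

By the ratio test, |a_{n+1}/a_n| = [(4(n+1)² + (n+1) + 4)/(4n² + n + 4)] · 2·7/10 → 7/5.
The series converges when 7/5 · |u| < 1, giving R = 5/7.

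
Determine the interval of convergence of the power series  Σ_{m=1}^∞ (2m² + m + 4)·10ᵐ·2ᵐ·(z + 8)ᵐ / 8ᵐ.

(-42/5, -38/5)

Ratio test: |a_{m+1}/a_m| = [(2(m+1)² + (m+1) + 4)/(2m² + m + 4)] · 10·2/8 → 5/2 as m → ∞.
Convergence for |z + 8| · 5/2 < 1, i.e. |z + 8| < 2/5. So R = 2/5.
When z = -38/5, the m-th term does not approach 0; divergence by the term test.
At z = -42/5: the m-th term does not approach 0; divergence by the term test.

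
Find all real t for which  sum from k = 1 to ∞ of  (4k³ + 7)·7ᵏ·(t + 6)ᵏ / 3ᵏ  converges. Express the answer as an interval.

Apply the ratio test: |a_{k+1}| / |a_k| = [(4(k+1)³ + 7)/(4k³ + 7)] · 7/3, which tends to 7/3 as k → ∞.
Hence the series converges for |t + 6| < 1/(7/3) = 3/7, so the radius of convergence is 3/7.
When t = -39/7, the k-th term does not approach 0; divergence by the term test.
Endpoint t = -45/7: the terms have absolute value of order k³, which does not tend to 0, so the series diverges by the divergence test.

(-45/7, -39/7)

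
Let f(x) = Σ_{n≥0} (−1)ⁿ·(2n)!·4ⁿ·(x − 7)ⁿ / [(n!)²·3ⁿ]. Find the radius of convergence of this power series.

Ratio test: |a_{n+1}/a_n| = (2n+1)·(2n+2)/(n+1)² · 4/3 → 16/3 as n → ∞.
Thus R = 1/(16/3) = 3/16.

R = 3/16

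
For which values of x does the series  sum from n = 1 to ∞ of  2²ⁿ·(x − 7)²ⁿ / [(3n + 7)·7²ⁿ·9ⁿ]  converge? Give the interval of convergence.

The ratio of consecutive coefficients is [(3n + 7)/(3(n+1) + 7)] · 4/(49·9) → 4/441.
Writing y = (x − 7)², the series in y has radius 441/4, so |x − 7| < √(441/4) = 21/2 and R = 21/2.
Check x = 35/2: comparison with the harmonic series Σ 1/n shows the series diverges.
Endpoint x = -7/2: comparison with the harmonic series Σ 1/n shows the series diverges.

(-7/2, 35/2)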